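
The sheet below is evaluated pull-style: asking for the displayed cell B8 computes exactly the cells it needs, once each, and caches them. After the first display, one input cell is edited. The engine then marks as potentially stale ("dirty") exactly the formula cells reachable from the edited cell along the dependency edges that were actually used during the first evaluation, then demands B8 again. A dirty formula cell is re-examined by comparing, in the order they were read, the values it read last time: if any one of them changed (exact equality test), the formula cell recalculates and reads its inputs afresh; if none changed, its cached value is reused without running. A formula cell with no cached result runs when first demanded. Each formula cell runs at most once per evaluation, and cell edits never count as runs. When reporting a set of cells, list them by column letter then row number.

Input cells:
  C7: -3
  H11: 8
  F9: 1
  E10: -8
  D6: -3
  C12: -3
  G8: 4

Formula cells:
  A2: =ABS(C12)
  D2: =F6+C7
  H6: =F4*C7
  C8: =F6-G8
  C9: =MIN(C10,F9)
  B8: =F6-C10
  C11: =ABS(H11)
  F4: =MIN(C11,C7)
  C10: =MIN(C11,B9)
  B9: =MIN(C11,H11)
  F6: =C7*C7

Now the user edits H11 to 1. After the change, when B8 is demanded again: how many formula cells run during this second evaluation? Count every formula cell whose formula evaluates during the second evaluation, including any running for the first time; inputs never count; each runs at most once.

4 formula cells run: B8, B9, C10, C11.

First demand of the output computes:
  C11 = ABS(8) = 8
  B9 = MIN(8, 8) = 8
  C10 = MIN(8, 8) = 8
  F6 = -3 * -3 = 9
  B8 = 9 - 8 = 1

After the edit, cleaning proceeds:
  C11: a read changed (H11 8->1) — executes, giving 1.
  B9: a read changed (C11 8->1; H11 8->1) — executes, giving 1.
  C10: a read changed (C11 8->1; B9 8->1) — executes, giving 1.
  B8: a read changed (C10 8->1) — executes, giving 8.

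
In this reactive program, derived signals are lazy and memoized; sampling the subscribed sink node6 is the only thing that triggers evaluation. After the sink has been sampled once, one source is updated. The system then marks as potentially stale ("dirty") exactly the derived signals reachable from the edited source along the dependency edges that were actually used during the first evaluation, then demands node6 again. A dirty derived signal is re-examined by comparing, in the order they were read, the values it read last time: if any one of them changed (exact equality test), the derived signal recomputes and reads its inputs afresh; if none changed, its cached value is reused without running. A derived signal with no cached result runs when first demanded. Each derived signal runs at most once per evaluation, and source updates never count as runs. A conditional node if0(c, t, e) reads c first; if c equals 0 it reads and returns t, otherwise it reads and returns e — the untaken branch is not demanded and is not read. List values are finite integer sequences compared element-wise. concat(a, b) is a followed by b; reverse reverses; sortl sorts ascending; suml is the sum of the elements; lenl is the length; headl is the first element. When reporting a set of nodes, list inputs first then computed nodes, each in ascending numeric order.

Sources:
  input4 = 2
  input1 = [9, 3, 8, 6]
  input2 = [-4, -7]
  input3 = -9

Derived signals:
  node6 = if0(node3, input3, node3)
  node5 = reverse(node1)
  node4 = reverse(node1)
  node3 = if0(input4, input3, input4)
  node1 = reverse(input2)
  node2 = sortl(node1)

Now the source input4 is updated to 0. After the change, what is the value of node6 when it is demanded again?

Demanding node6 again yields -9.

First demand of the output computes:
  node3 = if0(input4=2 -> else branch input4) = 2
  node6 = if0(node3=2 -> else branch node3) = 2

After the edit, cleaning proceeds:
  node3: a read changed (input4 2->0; input4 2->0) — executes, giving -9.
  node6: a read changed (node3 2->-9; node3 2->-9) — executes, giving -9.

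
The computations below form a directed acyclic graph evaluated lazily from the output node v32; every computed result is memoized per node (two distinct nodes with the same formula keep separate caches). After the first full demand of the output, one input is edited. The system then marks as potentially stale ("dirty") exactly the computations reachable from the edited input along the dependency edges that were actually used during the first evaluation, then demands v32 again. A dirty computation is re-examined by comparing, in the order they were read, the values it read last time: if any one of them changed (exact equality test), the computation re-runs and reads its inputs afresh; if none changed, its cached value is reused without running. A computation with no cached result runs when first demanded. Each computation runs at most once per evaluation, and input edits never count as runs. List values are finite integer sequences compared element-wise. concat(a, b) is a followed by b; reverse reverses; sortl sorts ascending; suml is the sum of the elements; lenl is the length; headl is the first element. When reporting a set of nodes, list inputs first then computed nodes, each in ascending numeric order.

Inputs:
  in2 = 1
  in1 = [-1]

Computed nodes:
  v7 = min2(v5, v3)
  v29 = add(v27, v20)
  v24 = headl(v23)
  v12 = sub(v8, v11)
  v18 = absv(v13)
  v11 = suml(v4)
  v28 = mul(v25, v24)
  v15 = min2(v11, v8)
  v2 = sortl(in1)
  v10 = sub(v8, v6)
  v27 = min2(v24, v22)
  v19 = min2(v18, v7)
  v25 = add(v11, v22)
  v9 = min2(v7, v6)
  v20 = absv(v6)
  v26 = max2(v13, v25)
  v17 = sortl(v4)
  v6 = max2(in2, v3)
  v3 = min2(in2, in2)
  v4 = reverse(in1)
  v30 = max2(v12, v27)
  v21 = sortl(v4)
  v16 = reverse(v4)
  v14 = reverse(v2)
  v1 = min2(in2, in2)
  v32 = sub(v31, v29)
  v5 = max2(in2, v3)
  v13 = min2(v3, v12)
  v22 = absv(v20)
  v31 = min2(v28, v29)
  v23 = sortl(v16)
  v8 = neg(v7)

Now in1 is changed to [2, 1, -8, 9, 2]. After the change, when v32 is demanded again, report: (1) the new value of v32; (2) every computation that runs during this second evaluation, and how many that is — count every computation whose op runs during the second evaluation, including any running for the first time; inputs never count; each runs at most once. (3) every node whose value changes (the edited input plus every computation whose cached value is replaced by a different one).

First demand of the output computes:
  v3 = min2(1, 1) = 1
  v4 = reverse([-1]) = [-1]
  v6 = max2(1, 1) = 1
  v11 = suml([-1]) = -1
  v16 = reverse([-1]) = [-1]
  v20 = absv(1) = 1
  v22 = absv(1) = 1
  v23 = sortl([-1]) = [-1]
  v24 = headl([-1]) = -1
  v25 = add(-1, 1) = 0
  v27 = min2(-1, 1) = -1
  v28 = mul(0, -1) = 0
  v29 = add(-1, 1) = 0
  v31 = min2(0, 0) = 0
  v32 = sub(0, 0) = 0

After the edit, cleaning proceeds:
  v4: a read changed (in1 [-1]->[2, 1, -8, 9, 2]) — executes, giving [2, 9, -8, 1, 2].
  v11: a read changed (v4 [-1]->[2, 9, -8, 1, 2]) — executes, giving 6.
  v16: a read changed (v4 [-1]->[2, 9, -8, 1, 2]) — executes, giving [2, 1, -8, 9, 2].
  v23: a read changed (v16 [-1]->[2, 1, -8, 9, 2]) — executes, giving [-8, 1, 2, 2, 9].
  v24: a read changed (v23 [-1]->[-8, 1, 2, 2, 9]) — executes, giving -8.
  v25: a read changed (v11 -1->6) — executes, giving 7.
  v27: a read changed (v24 -1->-8) — executes, giving -8.
  v28: a read changed (v25 0->7; v24 -1->-8) — executes, giving -56.
  v29: a read changed (v27 -1->-8) — executes, giving -7.
  v31: a read changed (v28 0->-56; v29 0->-7) — executes, giving -56.
  v32: a read changed (v31 0->-56; v29 0->-7) — executes, giving -49.

Demanding v32 again yields -49.
11 computations run: v4, v11, v16, v23, v24, v25, v27, v28, v29, v31, v32.
The nodes whose values change: in1, v4, v11, v16, v23, v24, v25, v27, v28, v29, v31, v32.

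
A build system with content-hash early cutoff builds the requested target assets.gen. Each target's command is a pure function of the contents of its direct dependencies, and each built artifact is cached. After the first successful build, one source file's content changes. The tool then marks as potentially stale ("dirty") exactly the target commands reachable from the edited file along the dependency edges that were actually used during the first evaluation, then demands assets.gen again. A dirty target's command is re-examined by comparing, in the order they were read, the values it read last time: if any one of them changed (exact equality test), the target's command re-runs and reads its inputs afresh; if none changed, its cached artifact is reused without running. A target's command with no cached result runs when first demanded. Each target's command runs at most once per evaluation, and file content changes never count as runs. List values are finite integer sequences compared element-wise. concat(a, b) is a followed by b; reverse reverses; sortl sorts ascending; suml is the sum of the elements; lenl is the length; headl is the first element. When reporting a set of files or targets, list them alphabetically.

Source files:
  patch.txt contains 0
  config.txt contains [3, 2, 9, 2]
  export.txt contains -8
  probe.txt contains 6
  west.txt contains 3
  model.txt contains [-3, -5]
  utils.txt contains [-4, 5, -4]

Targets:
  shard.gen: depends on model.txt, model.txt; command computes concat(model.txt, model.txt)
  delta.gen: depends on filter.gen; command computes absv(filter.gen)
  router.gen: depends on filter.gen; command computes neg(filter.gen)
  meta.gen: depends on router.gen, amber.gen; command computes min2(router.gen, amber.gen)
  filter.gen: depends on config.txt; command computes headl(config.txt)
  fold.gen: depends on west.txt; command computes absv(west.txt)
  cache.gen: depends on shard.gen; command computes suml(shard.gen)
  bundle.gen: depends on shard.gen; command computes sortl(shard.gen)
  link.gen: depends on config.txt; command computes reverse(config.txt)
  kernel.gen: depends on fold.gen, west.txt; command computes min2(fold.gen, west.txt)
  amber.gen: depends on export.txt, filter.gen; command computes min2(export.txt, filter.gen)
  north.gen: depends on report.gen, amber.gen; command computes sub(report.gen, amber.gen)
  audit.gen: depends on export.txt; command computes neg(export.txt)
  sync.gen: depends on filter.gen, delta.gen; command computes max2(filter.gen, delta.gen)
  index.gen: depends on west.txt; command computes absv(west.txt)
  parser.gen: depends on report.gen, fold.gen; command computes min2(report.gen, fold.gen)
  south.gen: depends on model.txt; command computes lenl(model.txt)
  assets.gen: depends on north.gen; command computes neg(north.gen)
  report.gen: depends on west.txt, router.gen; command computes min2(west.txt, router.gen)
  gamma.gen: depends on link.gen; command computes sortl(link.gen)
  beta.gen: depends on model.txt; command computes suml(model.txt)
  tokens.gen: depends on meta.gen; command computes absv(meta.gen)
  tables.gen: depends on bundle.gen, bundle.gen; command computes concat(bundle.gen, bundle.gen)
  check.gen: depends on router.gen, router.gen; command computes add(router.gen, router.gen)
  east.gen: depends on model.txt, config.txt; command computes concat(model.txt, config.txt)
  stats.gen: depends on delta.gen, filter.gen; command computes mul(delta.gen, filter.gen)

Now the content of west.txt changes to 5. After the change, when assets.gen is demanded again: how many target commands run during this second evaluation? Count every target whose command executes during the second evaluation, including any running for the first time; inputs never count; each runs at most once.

Target commands that run: report.gen — 1 in total.
Key observation: the change is absorbed at report.gen — it re-runs but produces the same value, and the output's value is unchanged.

First evaluation (everything demanded from the output):
  filter.gen = headl([3, 2, 9, 2]) = 3
  amber.gen = min2(-8, 3) = -8
  router.gen = neg(3) = -3
  report.gen = min2(3, -3) = -3
  north.gen = sub(-3, -8) = 5
  assets.gen = neg(5) = -5

Propagation after the edit:
  report.gen: runs — west.txt 3->5; result -3 (same value as before).
  north.gen: checked — values it read are unchanged (report.gen unchanged, amber.gen unchanged); reused cached 5 without running.
  assets.gen: checked — values it read are unchanged (north.gen unchanged); reused cached -5 without running.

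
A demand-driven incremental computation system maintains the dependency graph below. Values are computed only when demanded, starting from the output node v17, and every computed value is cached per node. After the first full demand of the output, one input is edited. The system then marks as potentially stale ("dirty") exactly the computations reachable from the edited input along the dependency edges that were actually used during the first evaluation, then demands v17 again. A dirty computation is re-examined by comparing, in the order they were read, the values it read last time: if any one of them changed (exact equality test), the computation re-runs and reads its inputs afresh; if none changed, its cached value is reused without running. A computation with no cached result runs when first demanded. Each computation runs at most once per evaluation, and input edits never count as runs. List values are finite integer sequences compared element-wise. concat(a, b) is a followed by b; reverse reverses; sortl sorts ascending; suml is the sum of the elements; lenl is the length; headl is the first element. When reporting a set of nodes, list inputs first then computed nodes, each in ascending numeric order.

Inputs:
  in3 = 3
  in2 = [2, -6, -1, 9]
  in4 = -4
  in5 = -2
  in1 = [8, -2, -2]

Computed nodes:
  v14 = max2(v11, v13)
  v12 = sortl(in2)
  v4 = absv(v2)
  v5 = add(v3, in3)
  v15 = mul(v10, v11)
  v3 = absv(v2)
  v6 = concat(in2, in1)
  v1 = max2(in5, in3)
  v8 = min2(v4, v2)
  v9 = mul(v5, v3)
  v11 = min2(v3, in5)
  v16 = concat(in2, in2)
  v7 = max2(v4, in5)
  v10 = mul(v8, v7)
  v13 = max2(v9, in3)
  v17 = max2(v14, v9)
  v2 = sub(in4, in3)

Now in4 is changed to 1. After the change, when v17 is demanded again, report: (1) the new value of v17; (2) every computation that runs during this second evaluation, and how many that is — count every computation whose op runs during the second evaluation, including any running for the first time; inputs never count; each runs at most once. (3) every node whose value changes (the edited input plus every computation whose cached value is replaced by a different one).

New value of v17: 10.
Computations that run: v2, v3, v5, v9, v11, v13, v14, v17 — 8 in total.
Values that change: in4, v2, v3, v5, v9, v13, v14, v17.

First evaluation (everything demanded from the output):
  v2 = sub(-4, 3) = -7
  v3 = absv(-7) = 7
  v5 = add(7, 3) = 10
  v9 = mul(10, 7) = 70
  v11 = min2(7, -2) = -2
  v13 = max2(70, 3) = 70
  v14 = max2(-2, 70) = 70
  v17 = max2(70, 70) = 70

Propagation after the edit:
  v2: runs — in4 -4->1; result -2.
  v3: runs — v2 -7->-2; result 2.
  v5: runs — v3 7->2; result 5.
  v9: runs — v5 10->5; v3 7->2; result 10.
  v11: runs — v3 7->2; result -2 (same value as before).
  v13: runs — v9 70->10; result 10.
  v14: runs — v13 70->10; result 10.
  v17: runs — v14 70->10; v9 70->10; result 10.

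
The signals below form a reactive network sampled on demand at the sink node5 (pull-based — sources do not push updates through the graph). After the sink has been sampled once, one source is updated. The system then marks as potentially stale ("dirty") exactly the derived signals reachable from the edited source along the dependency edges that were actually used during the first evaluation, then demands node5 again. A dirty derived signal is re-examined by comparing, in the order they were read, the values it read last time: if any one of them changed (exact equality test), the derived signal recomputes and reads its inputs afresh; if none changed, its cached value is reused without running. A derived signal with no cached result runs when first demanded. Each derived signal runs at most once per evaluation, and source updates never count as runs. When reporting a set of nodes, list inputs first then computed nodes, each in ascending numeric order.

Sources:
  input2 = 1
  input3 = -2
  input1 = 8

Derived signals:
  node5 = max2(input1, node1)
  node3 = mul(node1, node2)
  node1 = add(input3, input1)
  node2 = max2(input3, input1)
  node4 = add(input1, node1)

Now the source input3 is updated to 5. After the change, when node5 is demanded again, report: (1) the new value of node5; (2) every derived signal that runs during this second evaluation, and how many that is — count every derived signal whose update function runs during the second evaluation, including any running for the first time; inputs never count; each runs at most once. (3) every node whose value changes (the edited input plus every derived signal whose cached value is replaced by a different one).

node5 now evaluates to 13.
Run set: node1, node5 (2 run).
Changed values: input3, node1, node5.

Initial pass — values computed on the first demand:
  node1 = add(-2, 8) = 6
  node5 = max2(8, 6) = 8

Second demand — change propagation:
  node1: re-runs because input3 -2->5; new result 13.
  node5: re-runs because node1 6->13; new result 13.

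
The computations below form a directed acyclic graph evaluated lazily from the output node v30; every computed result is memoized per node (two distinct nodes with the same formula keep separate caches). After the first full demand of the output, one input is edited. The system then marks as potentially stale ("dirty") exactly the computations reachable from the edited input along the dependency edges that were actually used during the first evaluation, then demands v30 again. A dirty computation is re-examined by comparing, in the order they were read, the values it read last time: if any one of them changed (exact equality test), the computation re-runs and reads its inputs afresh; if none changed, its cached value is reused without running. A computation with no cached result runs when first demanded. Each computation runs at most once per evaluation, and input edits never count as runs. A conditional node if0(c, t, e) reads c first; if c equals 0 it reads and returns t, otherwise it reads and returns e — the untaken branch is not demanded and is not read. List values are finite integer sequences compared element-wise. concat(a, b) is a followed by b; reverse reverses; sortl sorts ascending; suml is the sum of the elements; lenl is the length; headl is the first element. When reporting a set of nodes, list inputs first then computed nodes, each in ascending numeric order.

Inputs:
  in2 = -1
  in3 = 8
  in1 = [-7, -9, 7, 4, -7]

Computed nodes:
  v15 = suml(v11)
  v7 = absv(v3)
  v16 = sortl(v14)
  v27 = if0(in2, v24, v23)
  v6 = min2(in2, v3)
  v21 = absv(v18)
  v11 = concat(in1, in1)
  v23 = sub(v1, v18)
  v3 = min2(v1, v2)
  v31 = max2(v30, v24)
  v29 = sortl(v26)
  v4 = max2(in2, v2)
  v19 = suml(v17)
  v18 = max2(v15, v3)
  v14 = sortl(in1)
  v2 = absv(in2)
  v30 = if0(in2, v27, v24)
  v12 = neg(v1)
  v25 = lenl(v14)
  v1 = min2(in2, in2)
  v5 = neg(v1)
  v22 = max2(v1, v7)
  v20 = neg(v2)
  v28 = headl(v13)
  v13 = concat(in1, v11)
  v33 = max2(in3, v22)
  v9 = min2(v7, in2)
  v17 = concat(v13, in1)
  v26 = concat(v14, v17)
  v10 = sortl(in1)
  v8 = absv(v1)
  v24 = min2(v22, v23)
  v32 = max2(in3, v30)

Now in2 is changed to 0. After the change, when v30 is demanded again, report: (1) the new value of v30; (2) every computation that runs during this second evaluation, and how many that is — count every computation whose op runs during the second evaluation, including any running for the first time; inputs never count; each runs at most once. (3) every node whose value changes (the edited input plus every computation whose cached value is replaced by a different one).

Demanding v30 again yields 0.
10 computations run: v1, v2, v3, v7, v18, v22, v23, v24, v27, v30.
The nodes whose values change: in2, v1, v2, v3, v7, v18, v22.
Note the branch switch — v27 had no cache and runs now for the first time.

First demand of the output computes:
  v1 = min2(-1, -1) = -1
  v2 = absv(-1) = 1
  v3 = min2(-1, 1) = -1
  v7 = absv(-1) = 1
  v11 = concat([-7, -9, 7, 4, -7], [-7, -9, 7, 4, -7]) = [-7, -9, 7, 4, -7, -7, -9, 7, 4, -7]
  v15 = suml([-7, -9, 7, 4, -7, -7, -9, 7, 4, -7]) = -24
  v18 = max2(-24, -1) = -1
  v22 = max2(-1, 1) = 1
  v23 = sub(-1, -1) = 0
  v24 = min2(1, 0) = 0
  v30 = if0(in2=-1 -> else branch v24) = 0

After the edit, cleaning proceeds:
  v1: a read changed (in2 -1->0; in2 -1->0) — executes, giving 0.
  v2: a read changed (in2 -1->0) — executes, giving 0.
  v3: a read changed (v1 -1->0; v2 1->0) — executes, giving 0.
  v7: a read changed (v3 -1->0) — executes, giving 0.
  v18: a read changed (v3 -1->0) — executes, giving 0.
  v22: a read changed (v1 -1->0; v7 1->0) — executes, giving 0.
  v23: a read changed (v1 -1->0; v18 -1->0) — executes, giving 0 — identical to its old value.
  v24: a read changed (v22 1->0) — executes, giving 0 — identical to its old value.
  v27: had never run; runs now, result 0.
  v30: a read changed (in2 -1->0) — executes, giving 0 — identical to its old value.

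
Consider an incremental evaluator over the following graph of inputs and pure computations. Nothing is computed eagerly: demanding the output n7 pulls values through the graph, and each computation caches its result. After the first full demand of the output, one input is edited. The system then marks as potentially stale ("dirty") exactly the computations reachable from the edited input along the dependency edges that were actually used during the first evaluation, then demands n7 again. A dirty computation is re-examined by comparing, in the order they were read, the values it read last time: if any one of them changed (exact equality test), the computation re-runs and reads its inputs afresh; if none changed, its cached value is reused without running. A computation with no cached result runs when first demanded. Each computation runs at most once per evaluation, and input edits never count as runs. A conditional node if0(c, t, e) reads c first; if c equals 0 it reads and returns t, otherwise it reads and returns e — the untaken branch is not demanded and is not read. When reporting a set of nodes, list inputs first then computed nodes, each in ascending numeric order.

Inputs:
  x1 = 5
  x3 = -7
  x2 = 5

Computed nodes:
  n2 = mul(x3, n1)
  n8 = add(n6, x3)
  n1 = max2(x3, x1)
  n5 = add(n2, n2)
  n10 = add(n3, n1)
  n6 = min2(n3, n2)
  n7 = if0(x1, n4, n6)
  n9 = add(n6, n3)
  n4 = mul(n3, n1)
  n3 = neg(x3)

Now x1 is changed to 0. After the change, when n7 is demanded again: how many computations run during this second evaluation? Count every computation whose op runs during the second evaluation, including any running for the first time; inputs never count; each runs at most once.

Run set: n1, n4, n7 (3 run).
The important point: the flipped condition redirects demand; n2, n6 are left stale, never re-checked.

Initial pass — values computed on the first demand:
  n1 = max2(-7, 5) = 5
  n2 = mul(-7, 5) = -35
  n3 = neg(-7) = 7
  n6 = min2(7, -35) = -35
  n7 = if0(x1=5 -> else branch n6) = -35

Second demand — change propagation:
  n1: re-runs because x1 5->0; new result 0.
  n2: dirty yet unreached — the second evaluation never asks for it.
  n4: newly demanded (no cache) — executes and yields 0.
  n6: dirty yet unreached — the second evaluation never asks for it.
  n7: re-runs because x1 5->0; new result 0.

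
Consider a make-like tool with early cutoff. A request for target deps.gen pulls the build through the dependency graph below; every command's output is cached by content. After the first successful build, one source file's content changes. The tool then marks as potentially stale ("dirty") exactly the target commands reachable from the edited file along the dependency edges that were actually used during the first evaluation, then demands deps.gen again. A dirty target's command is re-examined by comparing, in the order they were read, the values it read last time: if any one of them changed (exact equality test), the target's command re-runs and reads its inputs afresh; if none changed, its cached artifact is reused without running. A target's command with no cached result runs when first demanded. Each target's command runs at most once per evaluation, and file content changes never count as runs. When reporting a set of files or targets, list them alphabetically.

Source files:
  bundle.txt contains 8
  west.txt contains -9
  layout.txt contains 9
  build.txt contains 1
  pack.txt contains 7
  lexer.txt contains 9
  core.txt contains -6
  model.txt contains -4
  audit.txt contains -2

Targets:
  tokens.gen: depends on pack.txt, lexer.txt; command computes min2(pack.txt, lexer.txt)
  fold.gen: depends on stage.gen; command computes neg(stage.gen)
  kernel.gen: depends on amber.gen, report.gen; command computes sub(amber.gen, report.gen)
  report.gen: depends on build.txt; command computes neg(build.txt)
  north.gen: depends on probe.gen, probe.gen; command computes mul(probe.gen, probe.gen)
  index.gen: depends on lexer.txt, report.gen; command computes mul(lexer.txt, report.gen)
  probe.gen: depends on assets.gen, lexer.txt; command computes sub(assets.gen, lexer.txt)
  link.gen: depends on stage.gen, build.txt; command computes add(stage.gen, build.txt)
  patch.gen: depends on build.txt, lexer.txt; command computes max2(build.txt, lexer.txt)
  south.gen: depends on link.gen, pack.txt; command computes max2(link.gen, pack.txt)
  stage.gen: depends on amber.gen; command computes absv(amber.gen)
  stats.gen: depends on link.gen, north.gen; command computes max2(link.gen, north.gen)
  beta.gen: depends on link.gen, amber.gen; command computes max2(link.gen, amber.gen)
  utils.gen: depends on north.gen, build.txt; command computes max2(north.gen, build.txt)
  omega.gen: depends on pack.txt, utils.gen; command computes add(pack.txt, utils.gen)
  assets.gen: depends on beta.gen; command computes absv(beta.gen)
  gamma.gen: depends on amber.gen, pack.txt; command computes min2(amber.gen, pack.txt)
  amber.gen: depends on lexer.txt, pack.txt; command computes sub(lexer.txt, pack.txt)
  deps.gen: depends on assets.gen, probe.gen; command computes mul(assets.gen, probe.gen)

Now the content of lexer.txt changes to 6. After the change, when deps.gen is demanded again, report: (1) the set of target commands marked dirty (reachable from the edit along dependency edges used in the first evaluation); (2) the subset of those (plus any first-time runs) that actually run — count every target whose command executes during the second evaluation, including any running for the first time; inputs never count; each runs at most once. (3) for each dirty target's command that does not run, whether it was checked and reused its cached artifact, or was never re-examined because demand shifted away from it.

The edit dirties: amber.gen, assets.gen, beta.gen, deps.gen, link.gen, probe.gen, stage.gen.
7 target commands run: amber.gen, assets.gen, beta.gen, deps.gen, link.gen, probe.gen, stage.gen.
No dirty target's command escaped a run.

First demand of the output computes:
  amber.gen = sub(9, 7) = 2
  stage.gen = absv(2) = 2
  link.gen = add(2, 1) = 3
  beta.gen = max2(3, 2) = 3
  assets.gen = absv(3) = 3
  probe.gen = sub(3, 9) = -6
  deps.gen = mul(3, -6) = -18

After the edit, cleaning proceeds:
  amber.gen: a read changed (lexer.txt 9->6) — executes, giving -1.
  stage.gen: a read changed (amber.gen 2->-1) — executes, giving 1.
  link.gen: a read changed (stage.gen 2->1) — executes, giving 2.
  beta.gen: a read changed (link.gen 3->2; amber.gen 2->-1) — executes, giving 2.
  assets.gen: a read changed (beta.gen 3->2) — executes, giving 2.
  probe.gen: a read changed (assets.gen 3->2; lexer.txt 9->6) — executes, giving -4.
  deps.gen: a read changed (assets.gen 3->2; probe.gen -6->-4) — executes, giving -8.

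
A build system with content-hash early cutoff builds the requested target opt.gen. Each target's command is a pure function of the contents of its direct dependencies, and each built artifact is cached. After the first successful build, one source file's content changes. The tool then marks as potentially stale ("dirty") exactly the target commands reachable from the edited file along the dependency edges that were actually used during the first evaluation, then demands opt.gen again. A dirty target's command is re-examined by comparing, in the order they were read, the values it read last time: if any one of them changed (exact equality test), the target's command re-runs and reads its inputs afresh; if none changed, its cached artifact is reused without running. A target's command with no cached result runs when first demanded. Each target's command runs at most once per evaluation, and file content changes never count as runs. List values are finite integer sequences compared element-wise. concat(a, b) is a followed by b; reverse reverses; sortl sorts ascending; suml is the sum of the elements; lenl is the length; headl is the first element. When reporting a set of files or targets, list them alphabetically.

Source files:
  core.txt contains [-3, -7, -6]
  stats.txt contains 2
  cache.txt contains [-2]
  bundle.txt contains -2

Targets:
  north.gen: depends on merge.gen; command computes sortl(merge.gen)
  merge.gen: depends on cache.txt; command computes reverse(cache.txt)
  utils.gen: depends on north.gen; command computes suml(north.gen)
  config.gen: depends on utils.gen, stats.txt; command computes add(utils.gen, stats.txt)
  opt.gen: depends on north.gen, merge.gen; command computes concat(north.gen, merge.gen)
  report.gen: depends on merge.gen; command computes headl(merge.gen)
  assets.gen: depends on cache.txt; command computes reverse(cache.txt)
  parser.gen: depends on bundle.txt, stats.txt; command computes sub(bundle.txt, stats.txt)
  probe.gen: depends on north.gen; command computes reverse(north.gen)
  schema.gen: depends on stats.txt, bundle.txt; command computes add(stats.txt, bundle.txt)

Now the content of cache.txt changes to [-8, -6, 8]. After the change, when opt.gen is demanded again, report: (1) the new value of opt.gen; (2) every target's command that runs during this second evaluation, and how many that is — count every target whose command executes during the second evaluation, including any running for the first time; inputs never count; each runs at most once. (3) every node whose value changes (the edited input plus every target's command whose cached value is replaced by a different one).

New value of opt.gen: [-8, -6, 8, 8, -6, -8].
Target commands that run: merge.gen, north.gen, opt.gen — 3 in total.
Values that change: cache.txt, merge.gen, north.gen, opt.gen.

First evaluation (everything demanded from the output):
  merge.gen = reverse([-2]) = [-2]
  north.gen = sortl([-2]) = [-2]
  opt.gen = concat([-2], [-2]) = [-2, -2]

Propagation after the edit:
  merge.gen: runs — cache.txt [-2]->[-8, -6, 8]; result [8, -6, -8].
  north.gen: runs — merge.gen [-2]->[8, -6, -8]; result [-8, -6, 8].
  opt.gen: runs — north.gen [-2]->[-8, -6, 8]; merge.gen [-2]->[8, -6, -8]; result [-8, -6, 8, 8, -6, -8].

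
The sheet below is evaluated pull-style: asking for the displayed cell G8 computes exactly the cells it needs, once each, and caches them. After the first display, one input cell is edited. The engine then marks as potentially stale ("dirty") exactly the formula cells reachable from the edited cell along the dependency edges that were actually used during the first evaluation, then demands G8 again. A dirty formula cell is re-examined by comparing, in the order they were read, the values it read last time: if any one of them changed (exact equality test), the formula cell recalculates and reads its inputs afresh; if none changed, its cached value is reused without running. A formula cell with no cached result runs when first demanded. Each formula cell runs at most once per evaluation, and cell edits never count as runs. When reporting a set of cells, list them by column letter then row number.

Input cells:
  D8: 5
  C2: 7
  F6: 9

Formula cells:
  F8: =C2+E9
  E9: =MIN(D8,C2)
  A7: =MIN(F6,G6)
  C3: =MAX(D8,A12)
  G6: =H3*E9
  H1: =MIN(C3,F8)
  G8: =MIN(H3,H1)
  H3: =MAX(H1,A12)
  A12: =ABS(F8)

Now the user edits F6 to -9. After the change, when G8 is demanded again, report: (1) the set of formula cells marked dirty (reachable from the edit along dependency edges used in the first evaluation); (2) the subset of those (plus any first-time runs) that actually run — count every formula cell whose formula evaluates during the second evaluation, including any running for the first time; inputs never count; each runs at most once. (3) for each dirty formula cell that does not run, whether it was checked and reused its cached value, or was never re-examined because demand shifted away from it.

The edit dirties: none.
0 formula cells run: none.
No dirty formula cell escaped a run.
Note the shortcut — F6 feeds only undemanded nodes, so no recomputation happens.

First demand of the output computes:
  E9 = MIN(5, 7) = 5
  F8 = 7 + 5 = 12
  A12 = ABS(12) = 12
  C3 = MAX(5, 12) = 12
  H1 = MIN(12, 12) = 12
  H3 = MAX(12, 12) = 12
  G8 = MIN(12, 12) = 12

After the edit, cleaning proceeds:
  F6 only reaches undemanded nodes; the second demand re-runs nothing.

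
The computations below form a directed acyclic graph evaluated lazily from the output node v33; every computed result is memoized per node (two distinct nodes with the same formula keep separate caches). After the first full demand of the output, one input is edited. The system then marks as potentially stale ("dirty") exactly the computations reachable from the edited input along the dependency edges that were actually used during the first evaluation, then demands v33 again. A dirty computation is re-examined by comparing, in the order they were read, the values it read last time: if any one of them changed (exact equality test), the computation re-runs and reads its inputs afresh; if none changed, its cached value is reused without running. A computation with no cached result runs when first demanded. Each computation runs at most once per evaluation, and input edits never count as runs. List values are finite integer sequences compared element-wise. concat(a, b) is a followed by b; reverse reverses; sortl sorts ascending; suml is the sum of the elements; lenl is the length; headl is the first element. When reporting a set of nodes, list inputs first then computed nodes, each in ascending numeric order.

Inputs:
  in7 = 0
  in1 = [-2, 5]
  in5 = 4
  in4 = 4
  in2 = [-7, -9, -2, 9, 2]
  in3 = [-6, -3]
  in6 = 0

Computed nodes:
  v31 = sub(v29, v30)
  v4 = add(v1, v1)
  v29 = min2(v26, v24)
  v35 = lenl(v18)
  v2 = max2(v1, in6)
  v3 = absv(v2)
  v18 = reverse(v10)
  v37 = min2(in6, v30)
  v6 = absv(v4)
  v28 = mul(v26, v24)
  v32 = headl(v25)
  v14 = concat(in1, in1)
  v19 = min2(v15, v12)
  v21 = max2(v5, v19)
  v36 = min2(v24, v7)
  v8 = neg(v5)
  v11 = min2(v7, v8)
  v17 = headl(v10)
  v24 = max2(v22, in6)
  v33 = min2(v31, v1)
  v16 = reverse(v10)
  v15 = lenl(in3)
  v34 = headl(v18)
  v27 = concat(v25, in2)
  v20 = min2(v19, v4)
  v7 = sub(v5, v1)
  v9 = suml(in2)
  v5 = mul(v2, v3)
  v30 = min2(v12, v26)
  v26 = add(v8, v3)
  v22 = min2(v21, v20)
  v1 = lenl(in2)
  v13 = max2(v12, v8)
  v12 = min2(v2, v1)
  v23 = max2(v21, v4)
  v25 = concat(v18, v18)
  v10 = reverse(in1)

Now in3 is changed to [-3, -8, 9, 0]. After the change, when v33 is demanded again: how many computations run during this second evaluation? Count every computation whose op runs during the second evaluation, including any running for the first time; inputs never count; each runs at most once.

First demand of the output computes:
  v1 = lenl([-7, -9, -2, 9, 2]) = 5
  v2 = max2(5, 0) = 5
  v3 = absv(5) = 5
  v4 = add(5, 5) = 10
  v5 = mul(5, 5) = 25
  v8 = neg(25) = -25
  v12 = min2(5, 5) = 5
  v15 = lenl([-6, -3]) = 2
  v19 = min2(2, 5) = 2
  v20 = min2(2, 10) = 2
  v21 = max2(25, 2) = 25
  v22 = min2(25, 2) = 2
  v24 = max2(2, 0) = 2
  v26 = add(-25, 5) = -20
  v29 = min2(-20, 2) = -20
  v30 = min2(5, -20) = -20
  v31 = sub(-20, -20) = 0
  v33 = min2(0, 5) = 0

After the edit, cleaning proceeds:
  v15: a read changed (in3 [-6, -3]->[-3, -8, 9, 0]) — executes, giving 4.
  v19: a read changed (v15 2->4) — executes, giving 4.
  v20: a read changed (v19 2->4) — executes, giving 4.
  v21: a read changed (v19 2->4) — executes, giving 25 — identical to its old value.
  v22: a read changed (v20 2->4) — executes, giving 4.
  v24: a read changed (v22 2->4) — executes, giving 4.
  v29: a read changed (v24 2->4) — executes, giving -20 — identical to its old value.
  v31: dirty, but its reads are unchanged (v29 unchanged, v30 unchanged); cached 0 stands.
  v33: dirty, but its reads are unchanged (v31 unchanged, v1 unchanged); cached 0 stands.

Note where the cutoff bites: v31 is checked, finds nothing changed, and keeps its cache.

7 computations run: v15, v19, v20, v21, v22, v24, v29.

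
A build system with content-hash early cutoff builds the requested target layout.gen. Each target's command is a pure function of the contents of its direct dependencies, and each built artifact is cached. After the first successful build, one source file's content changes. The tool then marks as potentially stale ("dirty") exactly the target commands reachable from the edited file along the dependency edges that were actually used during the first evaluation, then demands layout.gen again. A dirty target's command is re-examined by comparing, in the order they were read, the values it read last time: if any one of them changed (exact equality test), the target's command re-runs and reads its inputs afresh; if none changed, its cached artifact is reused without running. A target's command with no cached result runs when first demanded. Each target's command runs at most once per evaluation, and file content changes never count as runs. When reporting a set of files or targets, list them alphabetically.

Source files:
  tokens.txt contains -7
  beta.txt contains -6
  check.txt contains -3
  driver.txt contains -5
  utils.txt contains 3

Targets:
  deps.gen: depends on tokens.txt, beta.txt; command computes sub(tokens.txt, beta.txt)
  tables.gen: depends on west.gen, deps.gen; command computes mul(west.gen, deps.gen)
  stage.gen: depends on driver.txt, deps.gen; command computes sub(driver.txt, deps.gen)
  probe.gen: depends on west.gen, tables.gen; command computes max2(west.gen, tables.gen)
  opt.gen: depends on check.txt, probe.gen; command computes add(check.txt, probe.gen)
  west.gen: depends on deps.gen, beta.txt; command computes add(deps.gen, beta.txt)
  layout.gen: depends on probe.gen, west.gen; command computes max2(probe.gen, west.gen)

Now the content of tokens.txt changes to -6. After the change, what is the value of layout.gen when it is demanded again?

First evaluation (everything demanded from the output):
  deps.gen = sub(-7, -6) = -1
  west.gen = add(-1, -6) = -7
  tables.gen = mul(-7, -1) = 7
  probe.gen = max2(-7, 7) = 7
  layout.gen = max2(7, -7) = 7

Propagation after the edit:
  deps.gen: runs — tokens.txt -7->-6; result 0.
  west.gen: runs — deps.gen -1->0; result -6.
  tables.gen: runs — west.gen -7->-6; deps.gen -1->0; result 0.
  probe.gen: runs — west.gen -7->-6; tables.gen 7->0; result 0.
  layout.gen: runs — probe.gen 7->0; west.gen -7->-6; result 0.

New value of layout.gen: 0.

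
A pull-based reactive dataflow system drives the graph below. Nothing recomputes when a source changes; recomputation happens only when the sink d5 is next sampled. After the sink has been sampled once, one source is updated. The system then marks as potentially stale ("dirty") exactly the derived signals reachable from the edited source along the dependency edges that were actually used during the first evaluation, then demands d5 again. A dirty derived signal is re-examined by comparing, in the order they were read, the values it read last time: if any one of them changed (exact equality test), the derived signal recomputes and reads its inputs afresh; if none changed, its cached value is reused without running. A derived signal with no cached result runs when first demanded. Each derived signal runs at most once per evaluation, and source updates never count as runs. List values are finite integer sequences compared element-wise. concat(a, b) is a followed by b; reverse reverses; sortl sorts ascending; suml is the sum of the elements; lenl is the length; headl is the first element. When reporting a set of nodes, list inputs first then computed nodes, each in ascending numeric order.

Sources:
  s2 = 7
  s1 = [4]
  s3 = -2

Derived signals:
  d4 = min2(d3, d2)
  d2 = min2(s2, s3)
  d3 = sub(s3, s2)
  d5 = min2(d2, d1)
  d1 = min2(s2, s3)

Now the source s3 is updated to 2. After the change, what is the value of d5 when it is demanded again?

First evaluation (everything demanded from the output):
  d1 = min2(7, -2) = -2
  d2 = min2(7, -2) = -2
  d5 = min2(-2, -2) = -2

Propagation after the edit:
  d1: runs — s3 -2->2; result 2.
  d2: runs — s3 -2->2; result 2.
  d5: runs — d2 -2->2; d1 -2->2; result 2.

New value of d5: 2.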